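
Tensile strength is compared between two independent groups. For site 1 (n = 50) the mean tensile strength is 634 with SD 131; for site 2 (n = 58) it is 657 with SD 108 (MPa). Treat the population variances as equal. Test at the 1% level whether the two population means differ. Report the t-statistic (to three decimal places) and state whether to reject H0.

t = -1.000; fail to reject H0

Let group 1 = site 1, group 2 = site 2. H0: μ_1 = μ_2; H1: μ_1 ≠ μ_2 (two-sample pooled-variance t-test, two-sided).
s_p² = [(50−1)·131² + (58−1)·108²]/(50+58−2) = 14205.1
t = (634 − 657)/√[14205.1·(1/50 + 1/58)] = -1.000
df = n₁ + n₂ − 2 = 106
Two-sided p-value ≈ 0.3196
Since p ≈ 0.3196 > α = 0.01, fail to reject H0; the evidence is not statistically significant.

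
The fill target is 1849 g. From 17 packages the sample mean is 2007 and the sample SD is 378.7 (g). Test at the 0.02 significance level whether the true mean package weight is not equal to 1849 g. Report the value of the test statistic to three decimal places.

H0: μ = 1849; H1: μ ≠ 1849 (one-sample t-test, two-sided).
t = (x̄ − μ₀)/(s/√n) = (2007 − 1849)/(378.7/√17) = 1.720
df = n − 1 = 16
Two-sided p-value ≈ 0.105
Since p ≈ 0.105 > α = 0.02, fail to reject H0; the evidence is not statistically significant.

1.720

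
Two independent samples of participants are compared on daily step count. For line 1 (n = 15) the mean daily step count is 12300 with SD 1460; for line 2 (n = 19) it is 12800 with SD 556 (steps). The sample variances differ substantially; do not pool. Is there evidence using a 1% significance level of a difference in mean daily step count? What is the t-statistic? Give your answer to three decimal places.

Let group 1 = line 1, group 2 = line 2. H0: μ_1 = μ_2; H1: μ_1 ≠ μ_2 (Welch's two-sample t-test, two-sided).
t = (x̄_1 − x̄_2)/√(s_1²/n_1 + s_2²/n_2) = (12300 − 12800)/√(1460²/15 + 556²/19) = -1.256
Welch–Satterthwaite df ≈ 17.21
Two-sided p-value ≈ 0.2258
Since p ≈ 0.2258 > α = 0.01, fail to reject H0; the data do not provide sufficient evidence against H0.

-1.256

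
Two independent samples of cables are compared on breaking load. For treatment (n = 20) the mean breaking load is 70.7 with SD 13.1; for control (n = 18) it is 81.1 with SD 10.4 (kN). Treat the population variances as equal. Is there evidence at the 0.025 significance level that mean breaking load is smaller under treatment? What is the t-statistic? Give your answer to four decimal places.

Let group 1 = treatment, group 2 = control. H0: μ_1 = μ_2; H1: μ_1 < μ_2 (two-sample pooled-variance t-test, left-tailed).
s_p² = [(20−1)·13.1² + (18−1)·10.4²]/(20+18−2) = 141.647
t = (70.7 − 81.1)/√[141.647·(1/20 + 1/18)] = -2.6896
df = n₁ + n₂ − 2 = 36
p-value = P(T ≤ -2.6896) ≈ 0.005
Since p ≈ 0.005 < α = 0.025, reject H0; the evidence is statistically significant.

-2.6896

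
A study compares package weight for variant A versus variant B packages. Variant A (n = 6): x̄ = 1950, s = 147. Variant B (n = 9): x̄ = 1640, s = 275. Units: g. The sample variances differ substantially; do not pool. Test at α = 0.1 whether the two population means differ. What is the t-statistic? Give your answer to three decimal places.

Let group 1 = variant A, group 2 = variant B. H0: μ_1 = μ_2; H1: μ_1 ≠ μ_2 (Welch's two-sample t-test, two-sided).
t = (x̄_1 − x̄_2)/√(s_1²/n_1 + s_2²/n_2) = (1950 − 1640)/√(147²/6 + 275²/9) = 2.829
Welch–Satterthwaite df ≈ 12.62
Two-sided p-value ≈ 0.0146
Since p ≈ 0.0146 < α = 0.1, reject H0; the data support H1.

2.829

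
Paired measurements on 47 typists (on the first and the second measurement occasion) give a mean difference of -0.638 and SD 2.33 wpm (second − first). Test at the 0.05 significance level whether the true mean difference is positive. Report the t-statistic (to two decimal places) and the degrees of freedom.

t = -1.88, df = 46

H0: μ_d = 0; H1: μ_d > 0 (paired t-test on the differences, right-tailed).
t = d̄/(s_d/√n) = -0.638/(2.33/√47) = -1.88
df = n − 1 = 46
p-value = P(T ≥ -1.88) ≈ 0.9666
Since p ≈ 0.9666 > α = 0.05, fail to reject H0; the data do not provide sufficient evidence against H0.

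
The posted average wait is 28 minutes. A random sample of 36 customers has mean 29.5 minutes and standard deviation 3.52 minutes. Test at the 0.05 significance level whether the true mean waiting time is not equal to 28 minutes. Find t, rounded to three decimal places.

H0: μ = 28; H1: μ ≠ 28 (one-sample t-test, two-sided).
t = (x̄ − μ₀)/(s/√n) = (29.5 − 28)/(3.52/√36) = 2.557
df = n − 1 = 35
Two-sided p-value ≈ 0.0151
Since p ≈ 0.0151 < α = 0.05, reject H0; the data support H1.

2.557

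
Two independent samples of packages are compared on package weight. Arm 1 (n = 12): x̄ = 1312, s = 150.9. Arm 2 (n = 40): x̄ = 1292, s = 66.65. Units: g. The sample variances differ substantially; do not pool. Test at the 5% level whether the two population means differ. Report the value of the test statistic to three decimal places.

Let group 1 = arm 1, group 2 = arm 2. H0: μ_1 = μ_2; H1: μ_1 ≠ μ_2 (Welch's two-sample t-test, two-sided).
t = (x̄_1 − x̄_2)/√(s_1²/n_1 + s_2²/n_2) = (1312 − 1292)/√(150.9²/12 + 66.65²/40) = 0.446
Welch–Satterthwaite df ≈ 12.31
Two-sided p-value ≈ 0.663
Since p ≈ 0.663 > α = 0.05, fail to reject H0; the evidence is not statistically significant.

0.446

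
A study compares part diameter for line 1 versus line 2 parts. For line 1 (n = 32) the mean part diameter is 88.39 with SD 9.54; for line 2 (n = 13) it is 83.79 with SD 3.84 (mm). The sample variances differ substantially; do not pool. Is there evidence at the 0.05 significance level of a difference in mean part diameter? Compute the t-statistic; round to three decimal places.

Let group 1 = line 1, group 2 = line 2. H0: μ_1 = μ_2; H1: μ_1 ≠ μ_2 (Welch's two-sample t-test, two-sided).
t = (x̄_1 − x̄_2)/√(s_1²/n_1 + s_2²/n_2) = (88.39 − 83.79)/√(9.54²/32 + 3.84²/13) = 2.306
Welch–Satterthwaite df ≈ 42.99
Two-sided p-value ≈ 0.0260
Since p ≈ 0.0260 < α = 0.05, reject H0; the evidence is statistically significant.

2.306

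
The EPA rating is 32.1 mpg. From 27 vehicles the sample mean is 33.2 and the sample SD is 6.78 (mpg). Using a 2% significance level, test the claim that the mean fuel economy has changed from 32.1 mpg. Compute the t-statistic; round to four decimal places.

H0: μ = 32.1; H1: μ ≠ 32.1 (one-sample t-test, two-sided).
t = (x̄ − μ₀)/(s/√n) = (33.2 − 32.1)/(6.78/√27) = 0.8430
df = n − 1 = 26
Two-sided p-value ≈ 0.407
Since p ≈ 0.407 > α = 0.02, fail to reject H0; the data do not provide sufficient evidence against H0.

0.8430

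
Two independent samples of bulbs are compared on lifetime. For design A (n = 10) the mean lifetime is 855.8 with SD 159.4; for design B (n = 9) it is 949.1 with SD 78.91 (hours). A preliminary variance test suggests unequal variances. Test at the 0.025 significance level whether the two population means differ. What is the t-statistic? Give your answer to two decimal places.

Let group 1 = design A, group 2 = design B. H0: μ_1 = μ_2; H1: μ_1 ≠ μ_2 (Welch's two-sample t-test, two-sided).
t = (x̄_1 − x̄_2)/√(s_1²/n_1 + s_2²/n_2) = (855.8 − 949.1)/√(159.4²/10 + 78.91²/9) = -1.64
Welch–Satterthwaite df ≈ 13.45
Two-sided p-value ≈ 0.1240
Since p ≈ 0.1240 > α = 0.025, fail to reject H0; the data do not provide sufficient evidence against H0.

-1.64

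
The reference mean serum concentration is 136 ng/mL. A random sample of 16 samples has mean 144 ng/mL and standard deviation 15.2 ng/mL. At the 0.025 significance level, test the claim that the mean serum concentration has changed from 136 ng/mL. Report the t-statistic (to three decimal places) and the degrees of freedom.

H0: μ = 136; H1: μ ≠ 136 (one-sample t-test, two-sided).
t = (x̄ − μ₀)/(s/√n) = (144 − 136)/(15.2/√16) = 2.105
df = n − 1 = 15
Two-sided p-value ≈ 0.053
Since p ≈ 0.053 > α = 0.025, fail to reject H0; the data do not provide sufficient evidence against H0.

t = 2.105, df = 15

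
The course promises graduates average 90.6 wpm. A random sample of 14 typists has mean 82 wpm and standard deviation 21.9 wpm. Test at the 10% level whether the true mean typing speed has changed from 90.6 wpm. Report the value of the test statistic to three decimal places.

-1.469

H0: μ = 90.6; H1: μ ≠ 90.6 (one-sample t-test, two-sided).
t = (x̄ − μ₀)/(s/√n) = (82 − 90.6)/(21.9/√14) = -1.469
df = n − 1 = 13
Two-sided p-value ≈ 0.1655
Since p ≈ 0.1655 > α = 0.1, fail to reject H0; the data do not provide sufficient evidence against H0.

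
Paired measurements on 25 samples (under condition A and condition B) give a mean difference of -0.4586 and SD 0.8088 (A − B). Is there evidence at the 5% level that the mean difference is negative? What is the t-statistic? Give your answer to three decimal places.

-2.835

H0: μ_d = 0; H1: μ_d < 0 (paired t-test on the differences, left-tailed).
t = d̄/(s_d/√n) = -0.4586/(0.8088/√25) = -2.835
df = n − 1 = 24
p-value = P(T ≤ -2.835) ≈ 0.005
Since p ≈ 0.005 < α = 0.05, reject H0; the data support H1.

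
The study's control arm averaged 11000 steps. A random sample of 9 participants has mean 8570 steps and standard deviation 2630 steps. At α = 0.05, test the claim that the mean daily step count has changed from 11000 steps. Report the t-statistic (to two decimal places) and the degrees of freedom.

H0: μ = 11000; H1: μ ≠ 11000 (one-sample t-test, two-sided).
t = (x̄ − μ₀)/(s/√n) = (8570 − 11000)/(2630/√9) = -2.77
df = n − 1 = 8
Two-sided p-value ≈ 0.024
Since p ≈ 0.024 < α = 0.05, reject H0; the evidence is statistically significant.

t = -2.77, df = 8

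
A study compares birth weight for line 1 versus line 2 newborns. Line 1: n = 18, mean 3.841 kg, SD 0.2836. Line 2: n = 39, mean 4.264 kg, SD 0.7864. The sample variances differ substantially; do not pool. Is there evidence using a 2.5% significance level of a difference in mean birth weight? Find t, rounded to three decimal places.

Let group 1 = line 1, group 2 = line 2. H0: μ_1 = μ_2; H1: μ_1 ≠ μ_2 (Welch's two-sample t-test, two-sided).
t = (x̄_1 − x̄_2)/√(s_1²/n_1 + s_2²/n_2) = (3.841 − 4.264)/√(0.2836²/18 + 0.7864²/39) = -2.967
Welch–Satterthwaite df ≈ 53.02
Two-sided p-value ≈ 0.0045
Since p ≈ 0.0045 < α = 0.025, reject H0; the evidence is statistically significant.

-2.967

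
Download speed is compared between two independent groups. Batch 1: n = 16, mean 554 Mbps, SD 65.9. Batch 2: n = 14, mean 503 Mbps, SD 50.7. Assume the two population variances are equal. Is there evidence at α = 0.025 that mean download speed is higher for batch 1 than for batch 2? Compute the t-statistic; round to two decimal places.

2.35

Let group 1 = batch 1, group 2 = batch 2. H0: μ_1 = μ_2; H1: μ_1 > μ_2 (two-sample pooled-variance t-test, right-tailed).
s_p² = [(16−1)·65.9² + (14−1)·50.7²]/(16+14−2) = 3519.95
t = (554 − 503)/√[3519.95·(1/16 + 1/14)] = 2.35
df = n₁ + n₂ − 2 = 28
p-value = P(T ≥ 2.35) ≈ 0.0131
Since p ≈ 0.0131 < α = 0.025, reject H0; the evidence is statistically significant.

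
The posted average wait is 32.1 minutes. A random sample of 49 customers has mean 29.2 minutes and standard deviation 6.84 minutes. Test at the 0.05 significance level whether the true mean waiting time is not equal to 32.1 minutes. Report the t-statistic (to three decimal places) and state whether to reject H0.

t = -2.968; reject H0

H0: μ = 32.1; H1: μ ≠ 32.1 (one-sample t-test, two-sided).
t = (x̄ − μ₀)/(s/√n) = (29.2 − 32.1)/(6.84/√49) = -2.968
df = n − 1 = 48
Two-sided p-value ≈ 0.005
Since p ≈ 0.005 < α = 0.05, reject H0; the data support H1.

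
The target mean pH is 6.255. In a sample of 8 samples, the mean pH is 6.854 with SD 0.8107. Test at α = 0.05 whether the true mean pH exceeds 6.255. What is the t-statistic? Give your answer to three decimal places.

2.090

H0: μ = 6.255; H1: μ > 6.255 (one-sample t-test, right-tailed).
t = (x̄ − μ₀)/(s/√n) = (6.854 − 6.255)/(0.8107/√8) = 2.090
df = n − 1 = 7
p-value = P(T ≥ 2.090) ≈ 0.0375
Since p ≈ 0.0375 < α = 0.05, reject H0; the data support H1.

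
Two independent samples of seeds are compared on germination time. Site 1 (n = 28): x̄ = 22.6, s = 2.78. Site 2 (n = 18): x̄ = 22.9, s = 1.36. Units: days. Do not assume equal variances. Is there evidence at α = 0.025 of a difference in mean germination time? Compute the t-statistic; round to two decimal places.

Let group 1 = site 1, group 2 = site 2. H0: μ_1 = μ_2; H1: μ_1 ≠ μ_2 (Welch's two-sample t-test, two-sided).
t = (x̄_1 − x̄_2)/√(s_1²/n_1 + s_2²/n_2) = (22.6 − 22.9)/√(2.78²/28 + 1.36²/18) = -0.49
Welch–Satterthwaite df ≈ 41.67
Two-sided p-value ≈ 0.628
Since p ≈ 0.628 > α = 0.025, fail to reject H0; the evidence is not statistically significant.

-0.49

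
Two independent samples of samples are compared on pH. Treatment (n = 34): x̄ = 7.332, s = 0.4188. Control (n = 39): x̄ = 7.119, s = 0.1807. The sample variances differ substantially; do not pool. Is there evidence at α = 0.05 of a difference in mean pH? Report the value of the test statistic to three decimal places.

2.751

Let group 1 = treatment, group 2 = control. H0: μ_1 = μ_2; H1: μ_1 ≠ μ_2 (Welch's two-sample t-test, two-sided).
t = (x̄_1 − x̄_2)/√(s_1²/n_1 + s_2²/n_2) = (7.332 − 7.119)/√(0.4188²/34 + 0.1807²/39) = 2.751
Welch–Satterthwaite df ≈ 43.58
Two-sided p-value ≈ 0.0086
Since p ≈ 0.0086 < α = 0.05, reject H0; the evidence is statistically significant.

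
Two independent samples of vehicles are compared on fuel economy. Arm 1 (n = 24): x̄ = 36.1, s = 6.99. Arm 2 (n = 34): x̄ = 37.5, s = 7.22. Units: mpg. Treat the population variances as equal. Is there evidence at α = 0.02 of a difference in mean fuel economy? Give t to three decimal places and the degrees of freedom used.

Let group 1 = arm 1, group 2 = arm 2. H0: μ_1 = μ_2; H1: μ_1 ≠ μ_2 (two-sample pooled-variance t-test, two-sided).
s_p² = [(24−1)·6.99² + (34−1)·7.22²]/(24+34−2) = 50.7861
t = (36.1 − 37.5)/√[50.7861·(1/24 + 1/34)] = -0.737
df = n₁ + n₂ − 2 = 56
Two-sided p-value ≈ 0.4643
Since p ≈ 0.4643 > α = 0.02, fail to reject H0; the evidence is not statistically significant.

t = -0.737, df = 56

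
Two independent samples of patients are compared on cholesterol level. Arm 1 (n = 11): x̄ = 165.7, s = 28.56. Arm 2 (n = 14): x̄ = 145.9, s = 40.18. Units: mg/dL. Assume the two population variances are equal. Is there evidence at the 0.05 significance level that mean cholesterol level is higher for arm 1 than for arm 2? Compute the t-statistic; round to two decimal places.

1.38

Let group 1 = arm 1, group 2 = arm 2. H0: μ_1 = μ_2; H1: μ_1 > μ_2 (two-sample pooled-variance t-test, right-tailed).
s_p² = [(11−1)·28.56² + (14−1)·40.18²]/(11+14−2) = 1267.15
t = (165.7 − 145.9)/√[1267.15·(1/11 + 1/14)] = 1.38
df = n₁ + n₂ − 2 = 23
p-value = P(T ≥ 1.38) ≈ 0.0903
Since p ≈ 0.0903 > α = 0.05, fail to reject H0; the data do not provide sufficient evidence against H0.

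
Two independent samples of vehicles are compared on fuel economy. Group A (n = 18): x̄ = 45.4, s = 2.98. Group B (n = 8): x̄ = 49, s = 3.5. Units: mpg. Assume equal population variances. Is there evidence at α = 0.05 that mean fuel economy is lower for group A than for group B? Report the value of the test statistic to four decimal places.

Let group 1 = group A, group 2 = group B. H0: μ_1 = μ_2; H1: μ_1 < μ_2 (two-sample pooled-variance t-test, left-tailed).
s_p² = [(18−1)·2.98² + (8−1)·3.5²]/(18+8−2) = 9.8632
t = (45.4 − 49)/√[9.8632·(1/18 + 1/8)] = -2.6977
df = n₁ + n₂ − 2 = 24
p-value = P(T ≤ -2.6977) ≈ 0.0063
Since p ≈ 0.0063 < α = 0.05, reject H0; the data support H1.

-2.6977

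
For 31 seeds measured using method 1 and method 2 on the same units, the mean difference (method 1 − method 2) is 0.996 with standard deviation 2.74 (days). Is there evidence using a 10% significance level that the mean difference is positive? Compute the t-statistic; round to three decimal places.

2.024

H0: μ_d = 0; H1: μ_d > 0 (paired t-test on the differences, right-tailed).
t = d̄/(s_d/√n) = 0.996/(2.74/√31) = 2.024
df = n − 1 = 30
p-value = P(T ≥ 2.024) ≈ 0.0260
Since p ≈ 0.0260 < α = 0.1, reject H0; the data support H1.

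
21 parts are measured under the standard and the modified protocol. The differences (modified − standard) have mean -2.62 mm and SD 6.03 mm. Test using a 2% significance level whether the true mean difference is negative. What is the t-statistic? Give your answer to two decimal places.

-1.99

H0: μ_d = 0; H1: μ_d < 0 (paired t-test on the differences, left-tailed).
t = d̄/(s_d/√n) = -2.62/(6.03/√21) = -1.99
df = n − 1 = 20
p-value = P(T ≤ -1.99) ≈ 0.030
Since p ≈ 0.030 > α = 0.02, fail to reject H0; the evidence is not statistically significant.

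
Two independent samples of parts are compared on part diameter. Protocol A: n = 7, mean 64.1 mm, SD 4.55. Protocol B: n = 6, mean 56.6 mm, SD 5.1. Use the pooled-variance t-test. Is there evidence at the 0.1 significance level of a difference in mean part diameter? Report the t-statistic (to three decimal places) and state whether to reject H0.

t = 2.804; reject H0

Let group 1 = protocol A, group 2 = protocol B. H0: μ_1 = μ_2; H1: μ_1 ≠ μ_2 (two-sample pooled-variance t-test, two-sided).
s_p² = [(7−1)·4.55² + (6−1)·5.1²]/(7+6−2) = 23.115
t = (64.1 − 56.6)/√[23.115·(1/7 + 1/6)] = 2.804
df = n₁ + n₂ − 2 = 11
Two-sided p-value ≈ 0.0172
Since p ≈ 0.0172 < α = 0.1, reject H0; the data support H1.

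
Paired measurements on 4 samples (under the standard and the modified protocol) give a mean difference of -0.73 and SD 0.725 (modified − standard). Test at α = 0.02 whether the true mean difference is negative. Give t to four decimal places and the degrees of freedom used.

t = -2.0138, df = 3

H0: μ_d = 0; H1: μ_d < 0 (paired t-test on the differences, left-tailed).
t = d̄/(s_d/√n) = -0.73/(0.725/√4) = -2.0138
df = n − 1 = 3
p-value = P(T ≤ -2.0138) ≈ 0.069
Since p ≈ 0.069 > α = 0.02, fail to reject H0; the evidence is not statistically significant.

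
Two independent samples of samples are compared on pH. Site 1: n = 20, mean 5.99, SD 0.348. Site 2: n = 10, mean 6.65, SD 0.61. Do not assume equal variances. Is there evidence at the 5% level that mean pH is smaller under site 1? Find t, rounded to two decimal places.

-3.17

Let group 1 = site 1, group 2 = site 2. H0: μ_1 = μ_2; H1: μ_1 < μ_2 (Welch's two-sample t-test, left-tailed).
t = (x̄_1 − x̄_2)/√(s_1²/n_1 + s_2²/n_2) = (5.99 − 6.65)/√(0.348²/20 + 0.61²/10) = -3.17
Welch–Satterthwaite df ≈ 12.02
p-value = P(T ≤ -3.17) ≈ 0.0040
Since p ≈ 0.0040 < α = 0.05, reject H0; the evidence is statistically significant.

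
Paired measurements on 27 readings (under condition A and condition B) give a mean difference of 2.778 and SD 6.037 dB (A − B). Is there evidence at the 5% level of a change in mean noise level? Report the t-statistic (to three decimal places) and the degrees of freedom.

t = 2.391, df = 26

H0: μ_d = 0; H1: μ_d ≠ 0 (paired t-test on the differences, two-sided).
t = d̄/(s_d/√n) = 2.778/(6.037/√27) = 2.391
df = n − 1 = 26
Two-sided p-value ≈ 0.0243
Since p ≈ 0.0243 < α = 0.05, reject H0; the data support H1.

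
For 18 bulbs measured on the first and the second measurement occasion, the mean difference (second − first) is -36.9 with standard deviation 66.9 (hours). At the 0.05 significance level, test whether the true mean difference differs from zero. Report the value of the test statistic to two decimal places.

H0: μ_d = 0; H1: μ_d ≠ 0 (paired t-test on the differences, two-sided).
t = d̄/(s_d/√n) = -36.9/(66.9/√18) = -2.34
df = n − 1 = 17
Two-sided p-value ≈ 0.032
Since p ≈ 0.032 < α = 0.05, reject H0; the evidence is statistically significant.

-2.34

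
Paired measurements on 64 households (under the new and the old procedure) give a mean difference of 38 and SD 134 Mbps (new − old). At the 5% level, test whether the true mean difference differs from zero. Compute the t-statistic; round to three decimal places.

H0: μ_d = 0; H1: μ_d ≠ 0 (paired t-test on the differences, two-sided).
t = d̄/(s_d/√n) = 38/(134/√64) = 2.269
df = n − 1 = 63
Two-sided p-value ≈ 0.027
Since p ≈ 0.027 < α = 0.05, reject H0; the data support H1.

2.269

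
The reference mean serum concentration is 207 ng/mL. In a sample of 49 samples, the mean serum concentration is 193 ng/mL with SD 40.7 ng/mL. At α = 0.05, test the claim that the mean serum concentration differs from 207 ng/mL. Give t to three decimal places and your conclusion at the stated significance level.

H0: μ = 207; H1: μ ≠ 207 (one-sample t-test, two-sided).
t = (x̄ − μ₀)/(s/√n) = (193 − 207)/(40.7/√49) = -2.408
df = n − 1 = 48
Two-sided p-value ≈ 0.0199
Since p ≈ 0.0199 < α = 0.05, reject H0; the data support H1.

t = -2.408; reject H0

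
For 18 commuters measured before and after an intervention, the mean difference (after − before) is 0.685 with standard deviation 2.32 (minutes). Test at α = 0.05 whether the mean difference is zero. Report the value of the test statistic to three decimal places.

1.253

H0: μ_d = 0; H1: μ_d ≠ 0 (paired t-test on the differences, two-sided).
t = d̄/(s_d/√n) = 0.685/(2.32/√18) = 1.253
df = n − 1 = 17
Two-sided p-value ≈ 0.227
Since p ≈ 0.227 > α = 0.05, fail to reject H0; the data do not provide sufficient evidence against H0.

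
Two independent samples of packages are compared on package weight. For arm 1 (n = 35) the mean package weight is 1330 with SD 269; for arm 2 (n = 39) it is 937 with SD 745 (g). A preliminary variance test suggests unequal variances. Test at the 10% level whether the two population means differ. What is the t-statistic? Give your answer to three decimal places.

3.078

Let group 1 = arm 1, group 2 = arm 2. H0: μ_1 = μ_2; H1: μ_1 ≠ μ_2 (Welch's two-sample t-test, two-sided).
t = (x̄_1 − x̄_2)/√(s_1²/n_1 + s_2²/n_2) = (1330 − 937)/√(269²/35 + 745²/39) = 3.078
Welch–Satterthwaite df ≈ 48.69
Two-sided p-value ≈ 0.003
Since p ≈ 0.003 < α = 0.1, reject H0; the evidence is statistically significant.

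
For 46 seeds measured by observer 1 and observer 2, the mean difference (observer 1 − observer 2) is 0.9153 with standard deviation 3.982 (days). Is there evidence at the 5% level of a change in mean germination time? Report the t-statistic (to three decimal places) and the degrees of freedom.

t = 1.559, df = 45

H0: μ_d = 0; H1: μ_d ≠ 0 (paired t-test on the differences, two-sided).
t = d̄/(s_d/√n) = 0.9153/(3.982/√46) = 1.559
df = n − 1 = 45
Two-sided p-value ≈ 0.126
Since p ≈ 0.126 > α = 0.05, fail to reject H0; the evidence is not statistically significant.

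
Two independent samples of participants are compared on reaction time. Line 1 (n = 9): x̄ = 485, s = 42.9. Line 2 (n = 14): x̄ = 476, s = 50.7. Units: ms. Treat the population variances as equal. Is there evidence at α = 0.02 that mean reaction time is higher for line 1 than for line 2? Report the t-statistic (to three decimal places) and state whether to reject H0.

Let group 1 = line 1, group 2 = line 2. H0: μ_1 = μ_2; H1: μ_1 > μ_2 (two-sample pooled-variance t-test, right-tailed).
s_p² = [(9−1)·42.9² + (14−1)·50.7²]/(9+14−2) = 2292.36
t = (485 − 476)/√[2292.36·(1/9 + 1/14)] = 0.440
df = n₁ + n₂ − 2 = 21
p-value = P(T ≥ 0.440) ≈ 0.3322
Since p ≈ 0.3322 > α = 0.02, fail to reject H0; the data do not provide sufficient evidence against H0.

t = 0.440; fail to reject H0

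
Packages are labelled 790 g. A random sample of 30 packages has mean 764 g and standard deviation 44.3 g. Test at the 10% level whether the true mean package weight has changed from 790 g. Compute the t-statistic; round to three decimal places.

-3.215

H0: μ = 790; H1: μ ≠ 790 (one-sample t-test, two-sided).
t = (x̄ − μ₀)/(s/√n) = (764 − 790)/(44.3/√30) = -3.215
df = n − 1 = 29
Two-sided p-value ≈ 0.0032
Since p ≈ 0.0032 < α = 0.1, reject H0; the evidence is statistically significant.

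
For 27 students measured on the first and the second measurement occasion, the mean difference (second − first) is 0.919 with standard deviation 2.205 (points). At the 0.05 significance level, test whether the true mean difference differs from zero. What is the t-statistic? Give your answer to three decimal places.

2.166

H0: μ_d = 0; H1: μ_d ≠ 0 (paired t-test on the differences, two-sided).
t = d̄/(s_d/√n) = 0.919/(2.205/√27) = 2.166
df = n − 1 = 26
Two-sided p-value ≈ 0.0397
Since p ≈ 0.0397 < α = 0.05, reject H0; the evidence is statistically significant.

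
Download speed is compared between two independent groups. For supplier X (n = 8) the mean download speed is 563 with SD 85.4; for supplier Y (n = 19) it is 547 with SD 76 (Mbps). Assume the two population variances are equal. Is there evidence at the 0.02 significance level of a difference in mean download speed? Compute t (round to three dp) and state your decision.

Let group 1 = supplier X, group 2 = supplier Y. H0: μ_1 = μ_2; H1: μ_1 ≠ μ_2 (two-sample pooled-variance t-test, two-sided).
s_p² = [(8−1)·85.4² + (19−1)·76²]/(8+19−2) = 6200.8
t = (563 − 547)/√[6200.8·(1/8 + 1/19)] = 0.482
df = n₁ + n₂ − 2 = 25
Two-sided p-value ≈ 0.6339
Since p ≈ 0.6339 > α = 0.02, fail to reject H0; the data do not provide sufficient evidence against H0.

t = 0.482; fail to reject H0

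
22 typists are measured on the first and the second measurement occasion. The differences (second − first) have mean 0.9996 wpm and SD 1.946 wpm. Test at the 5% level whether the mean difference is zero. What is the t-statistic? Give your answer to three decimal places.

H0: μ_d = 0; H1: μ_d ≠ 0 (paired t-test on the differences, two-sided).
t = d̄/(s_d/√n) = 0.9996/(1.946/√22) = 2.409
df = n − 1 = 21
Two-sided p-value ≈ 0.0252
Since p ≈ 0.0252 < α = 0.05, reject H0; the evidence is statistically significant.

2.409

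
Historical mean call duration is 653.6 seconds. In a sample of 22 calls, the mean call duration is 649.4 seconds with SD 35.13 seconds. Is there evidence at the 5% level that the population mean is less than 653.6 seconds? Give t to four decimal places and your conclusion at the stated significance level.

H0: μ = 653.6; H1: μ < 653.6 (one-sample t-test, left-tailed).
t = (x̄ − μ₀)/(s/√n) = (649.4 − 653.6)/(35.13/√22) = -0.5608
df = n − 1 = 21
p-value = P(T ≤ -0.5608) ≈ 0.2904
Since p ≈ 0.2904 > α = 0.05, fail to reject H0; the data do not provide sufficient evidence against H0.

t = -0.5608; fail to reject H0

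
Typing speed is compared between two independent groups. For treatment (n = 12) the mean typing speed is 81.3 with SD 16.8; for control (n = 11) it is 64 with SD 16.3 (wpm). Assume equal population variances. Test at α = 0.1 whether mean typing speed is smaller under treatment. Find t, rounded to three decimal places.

Let group 1 = treatment, group 2 = control. H0: μ_1 = μ_2; H1: μ_1 < μ_2 (two-sample pooled-variance t-test, left-tailed).
s_p² = [(12−1)·16.8² + (11−1)·16.3²]/(12+11−2) = 274.359
t = (81.3 − 64)/√[274.359·(1/12 + 1/11)] = 2.502
df = n₁ + n₂ − 2 = 21
p-value = P(T ≤ 2.502) ≈ 0.990
Since p ≈ 0.990 > α = 0.1, fail to reject H0; the data do not provide sufficient evidence against H0.

2.502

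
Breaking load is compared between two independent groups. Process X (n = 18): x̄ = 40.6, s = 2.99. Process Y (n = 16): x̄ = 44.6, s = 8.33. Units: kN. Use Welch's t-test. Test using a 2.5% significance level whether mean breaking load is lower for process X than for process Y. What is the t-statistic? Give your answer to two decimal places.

-1.82

Let group 1 = process X, group 2 = process Y. H0: μ_1 = μ_2; H1: μ_1 < μ_2 (Welch's two-sample t-test, left-tailed).
t = (x̄_1 − x̄_2)/√(s_1²/n_1 + s_2²/n_2) = (40.6 − 44.6)/√(2.99²/18 + 8.33²/16) = -1.82
Welch–Satterthwaite df ≈ 18.42
p-value = P(T ≤ -1.82) ≈ 0.043
Since p ≈ 0.043 > α = 0.025, fail to reject H0; the data do not provide sufficient evidence against H0.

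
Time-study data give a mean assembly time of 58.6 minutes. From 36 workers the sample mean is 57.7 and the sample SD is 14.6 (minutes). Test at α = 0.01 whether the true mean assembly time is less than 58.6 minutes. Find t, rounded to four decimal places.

-0.3699

H0: μ = 58.6; H1: μ < 58.6 (one-sample t-test, left-tailed).
t = (x̄ − μ₀)/(s/√n) = (57.7 − 58.6)/(14.6/√36) = -0.3699
df = n − 1 = 35
p-value = P(T ≤ -0.3699) ≈ 0.3569
Since p ≈ 0.3569 > α = 0.01, fail to reject H0; the data do not provide sufficient evidence against H0.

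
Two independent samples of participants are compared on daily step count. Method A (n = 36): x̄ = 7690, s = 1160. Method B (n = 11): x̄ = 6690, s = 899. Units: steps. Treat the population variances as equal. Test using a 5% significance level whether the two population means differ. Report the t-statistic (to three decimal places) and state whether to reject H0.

t = 2.621; reject H0

Let group 1 = method A, group 2 = method B. H0: μ_1 = μ_2; H1: μ_1 ≠ μ_2 (two-sample pooled-variance t-test, two-sided).
s_p² = [(36−1)·1160² + (11−1)·899²]/(36+11−2) = 1226180
t = (7690 − 6690)/√[1226180·(1/36 + 1/11)] = 2.621
df = n₁ + n₂ − 2 = 45
Two-sided p-value ≈ 0.0119
Since p ≈ 0.0119 < α = 0.05, reject H0; the data support H1.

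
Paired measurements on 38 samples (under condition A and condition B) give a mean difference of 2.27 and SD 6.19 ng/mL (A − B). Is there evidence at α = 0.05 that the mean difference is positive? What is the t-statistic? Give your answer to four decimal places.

2.2606

H0: μ_d = 0; H1: μ_d > 0 (paired t-test on the differences, right-tailed).
t = d̄/(s_d/√n) = 2.27/(6.19/√38) = 2.2606
df = n − 1 = 37
p-value = P(T ≥ 2.2606) ≈ 0.015
Since p ≈ 0.015 < α = 0.05, reject H0; the evidence is statistically significant.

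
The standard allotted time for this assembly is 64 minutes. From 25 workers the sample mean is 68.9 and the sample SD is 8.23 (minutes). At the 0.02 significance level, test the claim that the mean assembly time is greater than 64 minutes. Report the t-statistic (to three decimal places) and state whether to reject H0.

t = 2.977; reject H0

H0: μ = 64; H1: μ > 64 (one-sample t-test, right-tailed).
t = (x̄ − μ₀)/(s/√n) = (68.9 − 64)/(8.23/√25) = 2.977
df = n − 1 = 24
p-value = P(T ≥ 2.977) ≈ 0.003
Since p ≈ 0.003 < α = 0.02, reject H0; the evidence is statistically significant.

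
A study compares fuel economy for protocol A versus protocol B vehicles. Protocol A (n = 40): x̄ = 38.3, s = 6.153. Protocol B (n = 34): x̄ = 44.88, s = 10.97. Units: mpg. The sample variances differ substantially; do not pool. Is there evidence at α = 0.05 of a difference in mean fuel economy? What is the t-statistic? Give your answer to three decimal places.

-3.107

Let group 1 = protocol A, group 2 = protocol B. H0: μ_1 = μ_2; H1: μ_1 ≠ μ_2 (Welch's two-sample t-test, two-sided).
t = (x̄_1 − x̄_2)/√(s_1²/n_1 + s_2²/n_2) = (38.3 − 44.88)/√(6.153²/40 + 10.97²/34) = -3.107
Welch–Satterthwaite df ≈ 49.98
Two-sided p-value ≈ 0.003
Since p ≈ 0.003 < α = 0.05, reject H0; the evidence is statistically significant.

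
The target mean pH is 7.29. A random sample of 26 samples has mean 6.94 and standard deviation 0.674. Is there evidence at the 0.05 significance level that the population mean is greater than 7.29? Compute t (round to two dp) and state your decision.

H0: μ = 7.29; H1: μ > 7.29 (one-sample t-test, right-tailed).
t = (x̄ − μ₀)/(s/√n) = (6.94 − 7.29)/(0.674/√26) = -2.65
df = n − 1 = 25
p-value = P(T ≥ -2.65) ≈ 0.9931
Since p ≈ 0.9931 > α = 0.05, fail to reject H0; the data do not provide sufficient evidence against H0.

t = -2.65; fail to reject H0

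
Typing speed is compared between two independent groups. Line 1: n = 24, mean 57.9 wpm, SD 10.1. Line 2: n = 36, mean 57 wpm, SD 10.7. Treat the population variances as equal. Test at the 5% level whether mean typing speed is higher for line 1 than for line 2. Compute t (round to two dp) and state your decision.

t = 0.33; fail to reject H0

Let group 1 = line 1, group 2 = line 2. H0: μ_1 = μ_2; H1: μ_1 > μ_2 (two-sample pooled-variance t-test, right-tailed).
s_p² = [(24−1)·10.1² + (36−1)·10.7²]/(24+36−2) = 109.541
t = (57.9 − 57)/√[109.541·(1/24 + 1/36)] = 0.33
df = n₁ + n₂ − 2 = 58
p-value = P(T ≥ 0.33) ≈ 0.3727
Since p ≈ 0.3727 > α = 0.05, fail to reject H0; the data do not provide sufficient evidence against H0.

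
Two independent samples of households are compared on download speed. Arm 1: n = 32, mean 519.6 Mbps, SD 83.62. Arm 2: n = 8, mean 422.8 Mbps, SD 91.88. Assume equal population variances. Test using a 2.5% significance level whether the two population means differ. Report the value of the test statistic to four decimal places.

2.8742

Let group 1 = arm 1, group 2 = arm 2. H0: μ_1 = μ_2; H1: μ_1 ≠ μ_2 (two-sample pooled-variance t-test, two-sided).
s_p² = [(32−1)·83.62² + (8−1)·91.88²]/(32+8−2) = 7259.34
t = (519.6 − 422.8)/√[7259.34·(1/32 + 1/8)] = 2.8742
df = n₁ + n₂ − 2 = 38
Two-sided p-value ≈ 0.007
Since p ≈ 0.007 < α = 0.025, reject H0; the data support H1.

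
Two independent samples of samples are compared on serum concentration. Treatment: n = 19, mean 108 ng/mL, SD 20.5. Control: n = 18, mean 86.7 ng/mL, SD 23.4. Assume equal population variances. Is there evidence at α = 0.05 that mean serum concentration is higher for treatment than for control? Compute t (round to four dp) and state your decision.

t = 2.9494; reject H0

Let group 1 = treatment, group 2 = control. H0: μ_1 = μ_2; H1: μ_1 > μ_2 (two-sample pooled-variance t-test, right-tailed).
s_p² = [(19−1)·20.5² + (18−1)·23.4²]/(19+18−2) = 482.086
t = (108 − 86.7)/√[482.086·(1/19 + 1/18)] = 2.9494
df = n₁ + n₂ − 2 = 35
p-value = P(T ≥ 2.9494) ≈ 0.0028
Since p ≈ 0.0028 < α = 0.05, reject H0; the evidence is statistically significant.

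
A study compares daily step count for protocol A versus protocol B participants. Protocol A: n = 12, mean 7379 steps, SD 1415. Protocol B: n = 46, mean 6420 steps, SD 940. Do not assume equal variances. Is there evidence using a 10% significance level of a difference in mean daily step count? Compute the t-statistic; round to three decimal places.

2.223

Let group 1 = protocol A, group 2 = protocol B. H0: μ_1 = μ_2; H1: μ_1 ≠ μ_2 (Welch's two-sample t-test, two-sided).
t = (x̄_1 − x̄_2)/√(s_1²/n_1 + s_2²/n_2) = (7379 − 6420)/√(1415²/12 + 940²/46) = 2.223
Welch–Satterthwaite df ≈ 13.63
Two-sided p-value ≈ 0.0437
Since p ≈ 0.0437 < α = 0.1, reject H0; the data support H1.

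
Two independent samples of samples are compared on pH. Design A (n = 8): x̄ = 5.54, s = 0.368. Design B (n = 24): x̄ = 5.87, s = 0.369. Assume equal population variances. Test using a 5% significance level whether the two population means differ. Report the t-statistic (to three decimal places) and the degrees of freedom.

Let group 1 = design A, group 2 = design B. H0: μ_1 = μ_2; H1: μ_1 ≠ μ_2 (two-sample pooled-variance t-test, two-sided).
s_p² = [(8−1)·0.368² + (24−1)·0.369²]/(8+24−2) = 0.135989
t = (5.54 − 5.87)/√[0.135989·(1/8 + 1/24)] = -2.192
df = n₁ + n₂ − 2 = 30
Two-sided p-value ≈ 0.0363
Since p ≈ 0.0363 < α = 0.05, reject H0; the evidence is statistically significant.

t = -2.192, df = 30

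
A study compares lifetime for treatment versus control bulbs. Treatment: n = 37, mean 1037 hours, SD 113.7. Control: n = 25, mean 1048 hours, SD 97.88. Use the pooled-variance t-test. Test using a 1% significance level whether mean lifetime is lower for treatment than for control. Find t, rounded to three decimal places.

Let group 1 = treatment, group 2 = control. H0: μ_1 = μ_2; H1: μ_1 < μ_2 (two-sample pooled-variance t-test, left-tailed).
s_p² = [(37−1)·113.7² + (25−1)·97.88²]/(37+25−2) = 11588.8
t = (1037 − 1048)/√[11588.8·(1/37 + 1/25)] = -0.395
df = n₁ + n₂ − 2 = 60
p-value = P(T ≤ -0.395) ≈ 0.3472
Since p ≈ 0.3472 > α = 0.01, fail to reject H0; the evidence is not statistically significant.

-0.395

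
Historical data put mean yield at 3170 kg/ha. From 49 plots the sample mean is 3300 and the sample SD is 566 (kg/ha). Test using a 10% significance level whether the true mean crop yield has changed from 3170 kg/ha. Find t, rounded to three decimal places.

H0: μ = 3170; H1: μ ≠ 3170 (one-sample t-test, two-sided).
t = (x̄ − μ₀)/(s/√n) = (3300 − 3170)/(566/√49) = 1.608
df = n − 1 = 48
Two-sided p-value ≈ 0.114
Since p ≈ 0.114 > α = 0.1, fail to reject H0; the evidence is not statistically significant.

1.608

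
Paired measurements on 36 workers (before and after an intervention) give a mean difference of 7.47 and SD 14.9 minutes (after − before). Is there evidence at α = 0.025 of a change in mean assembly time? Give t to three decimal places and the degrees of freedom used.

H0: μ_d = 0; H1: μ_d ≠ 0 (paired t-test on the differences, two-sided).
t = d̄/(s_d/√n) = 7.47/(14.9/√36) = 3.008
df = n − 1 = 35
Two-sided p-value ≈ 0.005
Since p ≈ 0.005 < α = 0.025, reject H0; the data support H1.

t = 3.008, df = 35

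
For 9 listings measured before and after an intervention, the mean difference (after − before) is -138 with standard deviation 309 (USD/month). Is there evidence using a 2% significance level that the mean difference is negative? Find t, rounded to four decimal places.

H0: μ_d = 0; H1: μ_d < 0 (paired t-test on the differences, left-tailed).
t = d̄/(s_d/√n) = -138/(309/√9) = -1.3398
df = n − 1 = 8
p-value = P(T ≤ -1.3398) ≈ 0.109
Since p ≈ 0.109 > α = 0.02, fail to reject H0; the evidence is not statistically significant.

-1.3398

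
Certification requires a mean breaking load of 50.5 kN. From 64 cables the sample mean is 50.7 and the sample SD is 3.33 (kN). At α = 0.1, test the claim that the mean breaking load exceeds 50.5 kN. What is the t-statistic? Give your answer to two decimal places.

H0: μ = 50.5; H1: μ > 50.5 (one-sample t-test, right-tailed).
t = (x̄ − μ₀)/(s/√n) = (50.7 − 50.5)/(3.33/√64) = 0.48
df = n − 1 = 63
p-value = P(T ≥ 0.48) ≈ 0.316
Since p ≈ 0.316 > α = 0.1, fail to reject H0; the data do not provide sufficient evidence against H0.

0.48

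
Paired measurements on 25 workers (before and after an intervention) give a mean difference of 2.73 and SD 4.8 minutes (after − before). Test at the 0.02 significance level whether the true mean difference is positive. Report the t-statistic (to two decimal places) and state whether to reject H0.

t = 2.84; reject H0

H0: μ_d = 0; H1: μ_d > 0 (paired t-test on the differences, right-tailed).
t = d̄/(s_d/√n) = 2.73/(4.8/√25) = 2.84
df = n − 1 = 24
p-value = P(T ≥ 2.84) ≈ 0.0045
Since p ≈ 0.0045 < α = 0.02, reject H0; the evidence is statistically significant.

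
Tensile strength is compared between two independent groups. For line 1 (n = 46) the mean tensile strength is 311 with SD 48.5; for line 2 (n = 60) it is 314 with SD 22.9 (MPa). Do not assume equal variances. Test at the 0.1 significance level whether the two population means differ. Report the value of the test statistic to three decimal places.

Let group 1 = line 1, group 2 = line 2. H0: μ_1 = μ_2; H1: μ_1 ≠ μ_2 (Welch's two-sample t-test, two-sided).
t = (x̄_1 − x̄_2)/√(s_1²/n_1 + s_2²/n_2) = (311 − 314)/√(48.5²/46 + 22.9²/60) = -0.388
Welch–Satterthwaite df ≈ 60.35
Two-sided p-value ≈ 0.6996
Since p ≈ 0.6996 > α = 0.1, fail to reject H0; the evidence is not statistically significant.

-0.388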